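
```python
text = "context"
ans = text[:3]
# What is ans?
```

text has length 7. The slice text[:3] selects indices [0, 1, 2] (0->'c', 1->'o', 2->'n'), giving 'con'.

'con'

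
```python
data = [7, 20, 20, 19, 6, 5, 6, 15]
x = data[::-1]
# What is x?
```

data has length 8. The slice data[::-1] selects indices [7, 6, 5, 4, 3, 2, 1, 0] (7->15, 6->6, 5->5, 4->6, 3->19, 2->20, 1->20, 0->7), giving [15, 6, 5, 6, 19, 20, 20, 7].

[15, 6, 5, 6, 19, 20, 20, 7]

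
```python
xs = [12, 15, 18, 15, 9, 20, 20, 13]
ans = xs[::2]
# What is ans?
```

xs has length 8. The slice xs[::2] selects indices [0, 2, 4, 6] (0->12, 2->18, 4->9, 6->20), giving [12, 18, 9, 20].

[12, 18, 9, 20]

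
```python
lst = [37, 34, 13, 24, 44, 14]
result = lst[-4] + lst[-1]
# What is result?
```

lst has length 6. Negative index -4 maps to positive index 6 + (-4) = 2. lst[2] = 13.
lst has length 6. Negative index -1 maps to positive index 6 + (-1) = 5. lst[5] = 14.
Sum: 13 + 14 = 27.

27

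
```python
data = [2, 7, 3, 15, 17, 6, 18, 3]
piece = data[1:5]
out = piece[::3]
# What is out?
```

data has length 8. The slice data[1:5] selects indices [1, 2, 3, 4] (1->7, 2->3, 3->15, 4->17), giving [7, 3, 15, 17]. So piece = [7, 3, 15, 17]. piece has length 4. The slice piece[::3] selects indices [0, 3] (0->7, 3->17), giving [7, 17].

[7, 17]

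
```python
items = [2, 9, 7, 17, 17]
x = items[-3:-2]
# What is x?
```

items has length 5. The slice items[-3:-2] selects indices [2] (2->7), giving [7].

[7]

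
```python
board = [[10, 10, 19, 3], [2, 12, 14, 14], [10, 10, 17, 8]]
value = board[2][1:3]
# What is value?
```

board[2] = [10, 10, 17, 8]. board[2] has length 4. The slice board[2][1:3] selects indices [1, 2] (1->10, 2->17), giving [10, 17].

[10, 17]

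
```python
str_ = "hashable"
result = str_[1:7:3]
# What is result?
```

str_ has length 8. The slice str_[1:7:3] selects indices [1, 4] (1->'a', 4->'a'), giving 'aa'.

'aa'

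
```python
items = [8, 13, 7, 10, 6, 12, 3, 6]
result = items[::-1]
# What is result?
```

items has length 8. The slice items[::-1] selects indices [7, 6, 5, 4, 3, 2, 1, 0] (7->6, 6->3, 5->12, 4->6, 3->10, 2->7, 1->13, 0->8), giving [6, 3, 12, 6, 10, 7, 13, 8].

[6, 3, 12, 6, 10, 7, 13, 8]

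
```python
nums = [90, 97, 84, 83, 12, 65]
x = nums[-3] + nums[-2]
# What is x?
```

nums has length 6. Negative index -3 maps to positive index 6 + (-3) = 3. nums[3] = 83.
nums has length 6. Negative index -2 maps to positive index 6 + (-2) = 4. nums[4] = 12.
Sum: 83 + 12 = 95.

95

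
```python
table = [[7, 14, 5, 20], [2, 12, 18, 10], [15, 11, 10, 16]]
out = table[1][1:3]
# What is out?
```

table[1] = [2, 12, 18, 10]. table[1] has length 4. The slice table[1][1:3] selects indices [1, 2] (1->12, 2->18), giving [12, 18].

[12, 18]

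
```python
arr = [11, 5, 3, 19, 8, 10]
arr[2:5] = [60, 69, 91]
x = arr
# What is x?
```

arr starts as [11, 5, 3, 19, 8, 10] (length 6). The slice arr[2:5] covers indices [2, 3, 4] with values [3, 19, 8]. Replacing that slice with [60, 69, 91] (same length) produces [11, 5, 60, 69, 91, 10].

[11, 5, 60, 69, 91, 10]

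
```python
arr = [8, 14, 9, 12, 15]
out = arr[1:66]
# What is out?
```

arr has length 5. The slice arr[1:66] selects indices [1, 2, 3, 4] (1->14, 2->9, 3->12, 4->15), giving [14, 9, 12, 15].

[14, 9, 12, 15]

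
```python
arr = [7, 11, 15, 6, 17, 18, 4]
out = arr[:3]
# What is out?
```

arr has length 7. The slice arr[:3] selects indices [0, 1, 2] (0->7, 1->11, 2->15), giving [7, 11, 15].

[7, 11, 15]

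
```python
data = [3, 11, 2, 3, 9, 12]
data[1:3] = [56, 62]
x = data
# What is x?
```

data starts as [3, 11, 2, 3, 9, 12] (length 6). The slice data[1:3] covers indices [1, 2] with values [11, 2]. Replacing that slice with [56, 62] (same length) produces [3, 56, 62, 3, 9, 12].

[3, 56, 62, 3, 9, 12]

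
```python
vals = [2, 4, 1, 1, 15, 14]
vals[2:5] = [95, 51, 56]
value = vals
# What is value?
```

vals starts as [2, 4, 1, 1, 15, 14] (length 6). The slice vals[2:5] covers indices [2, 3, 4] with values [1, 1, 15]. Replacing that slice with [95, 51, 56] (same length) produces [2, 4, 95, 51, 56, 14].

[2, 4, 95, 51, 56, 14]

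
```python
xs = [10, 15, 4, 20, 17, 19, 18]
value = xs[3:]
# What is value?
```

xs has length 7. The slice xs[3:] selects indices [3, 4, 5, 6] (3->20, 4->17, 5->19, 6->18), giving [20, 17, 19, 18].

[20, 17, 19, 18]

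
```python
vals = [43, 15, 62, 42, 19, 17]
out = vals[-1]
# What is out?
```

vals has length 6. Negative index -1 maps to positive index 6 + (-1) = 5. vals[5] = 17.

17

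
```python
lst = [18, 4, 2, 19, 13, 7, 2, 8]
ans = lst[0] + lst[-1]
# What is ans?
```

lst has length 8. lst[0] = 18.
lst has length 8. Negative index -1 maps to positive index 8 + (-1) = 7. lst[7] = 8.
Sum: 18 + 8 = 26.

26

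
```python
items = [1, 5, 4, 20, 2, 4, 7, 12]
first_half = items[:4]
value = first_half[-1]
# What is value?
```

items has length 8. The slice items[:4] selects indices [0, 1, 2, 3] (0->1, 1->5, 2->4, 3->20), giving [1, 5, 4, 20]. So first_half = [1, 5, 4, 20]. Then first_half[-1] = 20.

20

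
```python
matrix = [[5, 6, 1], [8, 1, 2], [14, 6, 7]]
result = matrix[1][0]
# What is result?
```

matrix[1] = [8, 1, 2]. Taking column 0 of that row yields 8.

8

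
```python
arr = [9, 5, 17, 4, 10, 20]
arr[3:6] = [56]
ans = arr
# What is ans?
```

arr starts as [9, 5, 17, 4, 10, 20] (length 6). The slice arr[3:6] covers indices [3, 4, 5] with values [4, 10, 20]. Replacing that slice with [56] (different length) produces [9, 5, 17, 56].

[9, 5, 17, 56]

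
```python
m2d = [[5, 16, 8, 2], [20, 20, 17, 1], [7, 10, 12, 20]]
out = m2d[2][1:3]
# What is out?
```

m2d[2] = [7, 10, 12, 20]. m2d[2] has length 4. The slice m2d[2][1:3] selects indices [1, 2] (1->10, 2->12), giving [10, 12].

[10, 12]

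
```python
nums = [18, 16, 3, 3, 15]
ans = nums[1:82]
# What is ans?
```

nums has length 5. The slice nums[1:82] selects indices [1, 2, 3, 4] (1->16, 2->3, 3->3, 4->15), giving [16, 3, 3, 15].

[16, 3, 3, 15]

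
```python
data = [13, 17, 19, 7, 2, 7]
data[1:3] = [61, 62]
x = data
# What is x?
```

data starts as [13, 17, 19, 7, 2, 7] (length 6). The slice data[1:3] covers indices [1, 2] with values [17, 19]. Replacing that slice with [61, 62] (same length) produces [13, 61, 62, 7, 2, 7].

[13, 61, 62, 7, 2, 7]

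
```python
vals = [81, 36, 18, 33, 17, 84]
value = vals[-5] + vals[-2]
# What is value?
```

vals has length 6. Negative index -5 maps to positive index 6 + (-5) = 1. vals[1] = 36.
vals has length 6. Negative index -2 maps to positive index 6 + (-2) = 4. vals[4] = 17.
Sum: 36 + 17 = 53.

53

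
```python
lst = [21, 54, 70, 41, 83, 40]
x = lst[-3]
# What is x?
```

lst has length 6. Negative index -3 maps to positive index 6 + (-3) = 3. lst[3] = 41.

41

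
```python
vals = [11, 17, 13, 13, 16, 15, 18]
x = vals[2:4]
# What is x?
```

vals has length 7. The slice vals[2:4] selects indices [2, 3] (2->13, 3->13), giving [13, 13].

[13, 13]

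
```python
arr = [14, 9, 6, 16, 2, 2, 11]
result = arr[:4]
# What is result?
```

arr has length 7. The slice arr[:4] selects indices [0, 1, 2, 3] (0->14, 1->9, 2->6, 3->16), giving [14, 9, 6, 16].

[14, 9, 6, 16]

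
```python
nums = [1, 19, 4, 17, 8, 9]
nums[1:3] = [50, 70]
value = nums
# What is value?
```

nums starts as [1, 19, 4, 17, 8, 9] (length 6). The slice nums[1:3] covers indices [1, 2] with values [19, 4]. Replacing that slice with [50, 70] (same length) produces [1, 50, 70, 17, 8, 9].

[1, 50, 70, 17, 8, 9]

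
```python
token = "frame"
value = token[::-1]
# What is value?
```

token has length 5. The slice token[::-1] selects indices [4, 3, 2, 1, 0] (4->'e', 3->'m', 2->'a', 1->'r', 0->'f'), giving 'emarf'.

'emarf'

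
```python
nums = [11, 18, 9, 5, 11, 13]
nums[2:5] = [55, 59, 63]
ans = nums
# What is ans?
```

nums starts as [11, 18, 9, 5, 11, 13] (length 6). The slice nums[2:5] covers indices [2, 3, 4] with values [9, 5, 11]. Replacing that slice with [55, 59, 63] (same length) produces [11, 18, 55, 59, 63, 13].

[11, 18, 55, 59, 63, 13]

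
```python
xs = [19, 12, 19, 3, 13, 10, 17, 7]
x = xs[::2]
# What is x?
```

xs has length 8. The slice xs[::2] selects indices [0, 2, 4, 6] (0->19, 2->19, 4->13, 6->17), giving [19, 19, 13, 17].

[19, 19, 13, 17]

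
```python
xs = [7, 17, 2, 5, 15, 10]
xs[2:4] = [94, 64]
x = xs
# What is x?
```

xs starts as [7, 17, 2, 5, 15, 10] (length 6). The slice xs[2:4] covers indices [2, 3] with values [2, 5]. Replacing that slice with [94, 64] (same length) produces [7, 17, 94, 64, 15, 10].

[7, 17, 94, 64, 15, 10]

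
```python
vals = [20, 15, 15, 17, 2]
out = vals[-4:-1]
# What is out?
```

vals has length 5. The slice vals[-4:-1] selects indices [1, 2, 3] (1->15, 2->15, 3->17), giving [15, 15, 17].

[15, 15, 17]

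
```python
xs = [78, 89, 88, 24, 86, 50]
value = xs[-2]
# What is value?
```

xs has length 6. Negative index -2 maps to positive index 6 + (-2) = 4. xs[4] = 86.

86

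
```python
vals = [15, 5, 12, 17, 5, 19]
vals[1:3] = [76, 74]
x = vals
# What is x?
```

vals starts as [15, 5, 12, 17, 5, 19] (length 6). The slice vals[1:3] covers indices [1, 2] with values [5, 12]. Replacing that slice with [76, 74] (same length) produces [15, 76, 74, 17, 5, 19].

[15, 76, 74, 17, 5, 19]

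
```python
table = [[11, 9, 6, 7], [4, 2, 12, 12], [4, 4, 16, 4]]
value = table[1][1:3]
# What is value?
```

table[1] = [4, 2, 12, 12]. table[1] has length 4. The slice table[1][1:3] selects indices [1, 2] (1->2, 2->12), giving [2, 12].

[2, 12]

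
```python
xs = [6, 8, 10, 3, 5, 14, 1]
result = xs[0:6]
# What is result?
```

xs has length 7. The slice xs[0:6] selects indices [0, 1, 2, 3, 4, 5] (0->6, 1->8, 2->10, 3->3, 4->5, 5->14), giving [6, 8, 10, 3, 5, 14].

[6, 8, 10, 3, 5, 14]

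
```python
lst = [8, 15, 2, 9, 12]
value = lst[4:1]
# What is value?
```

lst has length 5. The slice lst[4:1] resolves to an empty index range, so the result is [].

[]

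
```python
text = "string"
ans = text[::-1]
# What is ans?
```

text has length 6. The slice text[::-1] selects indices [5, 4, 3, 2, 1, 0] (5->'g', 4->'n', 3->'i', 2->'r', 1->'t', 0->'s'), giving 'gnirts'.

'gnirts'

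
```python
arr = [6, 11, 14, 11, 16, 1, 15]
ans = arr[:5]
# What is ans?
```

arr has length 7. The slice arr[:5] selects indices [0, 1, 2, 3, 4] (0->6, 1->11, 2->14, 3->11, 4->16), giving [6, 11, 14, 11, 16].

[6, 11, 14, 11, 16]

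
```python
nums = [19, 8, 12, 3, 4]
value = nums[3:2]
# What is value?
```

nums has length 5. The slice nums[3:2] resolves to an empty index range, so the result is [].

[]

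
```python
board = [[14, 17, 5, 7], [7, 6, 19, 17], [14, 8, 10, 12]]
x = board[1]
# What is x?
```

board has 3 rows. Row 1 is [7, 6, 19, 17].

[7, 6, 19, 17]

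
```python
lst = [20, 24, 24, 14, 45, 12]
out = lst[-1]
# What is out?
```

lst has length 6. Negative index -1 maps to positive index 6 + (-1) = 5. lst[5] = 12.

12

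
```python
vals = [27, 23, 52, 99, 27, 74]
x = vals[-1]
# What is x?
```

vals has length 6. Negative index -1 maps to positive index 6 + (-1) = 5. vals[5] = 74.

74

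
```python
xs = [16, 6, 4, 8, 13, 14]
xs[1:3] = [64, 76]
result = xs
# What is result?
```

xs starts as [16, 6, 4, 8, 13, 14] (length 6). The slice xs[1:3] covers indices [1, 2] with values [6, 4]. Replacing that slice with [64, 76] (same length) produces [16, 64, 76, 8, 13, 14].

[16, 64, 76, 8, 13, 14]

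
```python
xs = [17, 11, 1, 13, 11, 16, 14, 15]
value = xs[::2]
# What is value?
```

xs has length 8. The slice xs[::2] selects indices [0, 2, 4, 6] (0->17, 2->1, 4->11, 6->14), giving [17, 1, 11, 14].

[17, 1, 11, 14]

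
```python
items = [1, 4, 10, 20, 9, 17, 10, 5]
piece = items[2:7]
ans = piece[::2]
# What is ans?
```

items has length 8. The slice items[2:7] selects indices [2, 3, 4, 5, 6] (2->10, 3->20, 4->9, 5->17, 6->10), giving [10, 20, 9, 17, 10]. So piece = [10, 20, 9, 17, 10]. piece has length 5. The slice piece[::2] selects indices [0, 2, 4] (0->10, 2->9, 4->10), giving [10, 9, 10].

[10, 9, 10]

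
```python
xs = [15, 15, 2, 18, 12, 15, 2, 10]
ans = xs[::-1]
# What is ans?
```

xs has length 8. The slice xs[::-1] selects indices [7, 6, 5, 4, 3, 2, 1, 0] (7->10, 6->2, 5->15, 4->12, 3->18, 2->2, 1->15, 0->15), giving [10, 2, 15, 12, 18, 2, 15, 15].

[10, 2, 15, 12, 18, 2, 15, 15]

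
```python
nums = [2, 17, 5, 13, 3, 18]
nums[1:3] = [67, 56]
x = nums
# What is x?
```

nums starts as [2, 17, 5, 13, 3, 18] (length 6). The slice nums[1:3] covers indices [1, 2] with values [17, 5]. Replacing that slice with [67, 56] (same length) produces [2, 67, 56, 13, 3, 18].

[2, 67, 56, 13, 3, 18]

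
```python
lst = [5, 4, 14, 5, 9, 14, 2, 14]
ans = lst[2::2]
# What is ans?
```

lst has length 8. The slice lst[2::2] selects indices [2, 4, 6] (2->14, 4->9, 6->2), giving [14, 9, 2].

[14, 9, 2]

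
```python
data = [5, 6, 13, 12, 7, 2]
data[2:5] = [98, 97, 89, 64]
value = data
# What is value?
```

data starts as [5, 6, 13, 12, 7, 2] (length 6). The slice data[2:5] covers indices [2, 3, 4] with values [13, 12, 7]. Replacing that slice with [98, 97, 89, 64] (different length) produces [5, 6, 98, 97, 89, 64, 2].

[5, 6, 98, 97, 89, 64, 2]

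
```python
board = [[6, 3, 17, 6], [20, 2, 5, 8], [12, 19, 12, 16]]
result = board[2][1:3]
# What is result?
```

board[2] = [12, 19, 12, 16]. board[2] has length 4. The slice board[2][1:3] selects indices [1, 2] (1->19, 2->12), giving [19, 12].

[19, 12]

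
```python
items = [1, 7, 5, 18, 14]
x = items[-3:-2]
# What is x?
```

items has length 5. The slice items[-3:-2] selects indices [2] (2->5), giving [5].

[5]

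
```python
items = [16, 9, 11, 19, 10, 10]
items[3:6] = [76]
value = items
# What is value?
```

items starts as [16, 9, 11, 19, 10, 10] (length 6). The slice items[3:6] covers indices [3, 4, 5] with values [19, 10, 10]. Replacing that slice with [76] (different length) produces [16, 9, 11, 76].

[16, 9, 11, 76]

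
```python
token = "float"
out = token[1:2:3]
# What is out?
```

token has length 5. The slice token[1:2:3] selects indices [1] (1->'l'), giving 'l'.

'l'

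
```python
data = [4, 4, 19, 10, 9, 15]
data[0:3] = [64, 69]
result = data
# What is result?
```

data starts as [4, 4, 19, 10, 9, 15] (length 6). The slice data[0:3] covers indices [0, 1, 2] with values [4, 4, 19]. Replacing that slice with [64, 69] (different length) produces [64, 69, 10, 9, 15].

[64, 69, 10, 9, 15]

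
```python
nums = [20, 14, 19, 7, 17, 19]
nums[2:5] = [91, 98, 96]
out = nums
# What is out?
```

nums starts as [20, 14, 19, 7, 17, 19] (length 6). The slice nums[2:5] covers indices [2, 3, 4] with values [19, 7, 17]. Replacing that slice with [91, 98, 96] (same length) produces [20, 14, 91, 98, 96, 19].

[20, 14, 91, 98, 96, 19]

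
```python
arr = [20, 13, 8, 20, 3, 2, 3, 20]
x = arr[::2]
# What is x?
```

arr has length 8. The slice arr[::2] selects indices [0, 2, 4, 6] (0->20, 2->8, 4->3, 6->3), giving [20, 8, 3, 3].

[20, 8, 3, 3]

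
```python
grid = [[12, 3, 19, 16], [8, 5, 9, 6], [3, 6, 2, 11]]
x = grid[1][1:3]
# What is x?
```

grid[1] = [8, 5, 9, 6]. grid[1] has length 4. The slice grid[1][1:3] selects indices [1, 2] (1->5, 2->9), giving [5, 9].

[5, 9]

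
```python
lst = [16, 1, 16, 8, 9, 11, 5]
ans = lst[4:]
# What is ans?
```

lst has length 7. The slice lst[4:] selects indices [4, 5, 6] (4->9, 5->11, 6->5), giving [9, 11, 5].

[9, 11, 5]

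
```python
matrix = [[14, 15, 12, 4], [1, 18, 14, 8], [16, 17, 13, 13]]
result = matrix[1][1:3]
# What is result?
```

matrix[1] = [1, 18, 14, 8]. matrix[1] has length 4. The slice matrix[1][1:3] selects indices [1, 2] (1->18, 2->14), giving [18, 14].

[18, 14]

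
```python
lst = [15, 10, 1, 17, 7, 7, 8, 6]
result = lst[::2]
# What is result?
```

lst has length 8. The slice lst[::2] selects indices [0, 2, 4, 6] (0->15, 2->1, 4->7, 6->8), giving [15, 1, 7, 8].

[15, 1, 7, 8]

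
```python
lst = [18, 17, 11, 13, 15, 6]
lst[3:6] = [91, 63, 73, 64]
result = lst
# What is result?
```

lst starts as [18, 17, 11, 13, 15, 6] (length 6). The slice lst[3:6] covers indices [3, 4, 5] with values [13, 15, 6]. Replacing that slice with [91, 63, 73, 64] (different length) produces [18, 17, 11, 91, 63, 73, 64].

[18, 17, 11, 91, 63, 73, 64]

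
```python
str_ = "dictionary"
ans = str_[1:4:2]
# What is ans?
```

str_ has length 10. The slice str_[1:4:2] selects indices [1, 3] (1->'i', 3->'t'), giving 'it'.

'it'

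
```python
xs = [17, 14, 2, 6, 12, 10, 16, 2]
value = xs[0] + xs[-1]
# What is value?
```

xs has length 8. xs[0] = 17.
xs has length 8. Negative index -1 maps to positive index 8 + (-1) = 7. xs[7] = 2.
Sum: 17 + 2 = 19.

19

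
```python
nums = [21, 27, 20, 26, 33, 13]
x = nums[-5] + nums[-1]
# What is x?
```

nums has length 6. Negative index -5 maps to positive index 6 + (-5) = 1. nums[1] = 27.
nums has length 6. Negative index -1 maps to positive index 6 + (-1) = 5. nums[5] = 13.
Sum: 27 + 13 = 40.

40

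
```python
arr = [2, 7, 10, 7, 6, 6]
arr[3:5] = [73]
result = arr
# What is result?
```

arr starts as [2, 7, 10, 7, 6, 6] (length 6). The slice arr[3:5] covers indices [3, 4] with values [7, 6]. Replacing that slice with [73] (different length) produces [2, 7, 10, 73, 6].

[2, 7, 10, 73, 6]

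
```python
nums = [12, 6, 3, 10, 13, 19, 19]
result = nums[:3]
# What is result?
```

nums has length 7. The slice nums[:3] selects indices [0, 1, 2] (0->12, 1->6, 2->3), giving [12, 6, 3].

[12, 6, 3]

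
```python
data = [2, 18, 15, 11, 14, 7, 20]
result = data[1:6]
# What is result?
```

data has length 7. The slice data[1:6] selects indices [1, 2, 3, 4, 5] (1->18, 2->15, 3->11, 4->14, 5->7), giving [18, 15, 11, 14, 7].

[18, 15, 11, 14, 7]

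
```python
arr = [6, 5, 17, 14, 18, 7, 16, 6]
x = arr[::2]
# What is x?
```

arr has length 8. The slice arr[::2] selects indices [0, 2, 4, 6] (0->6, 2->17, 4->18, 6->16), giving [6, 17, 18, 16].

[6, 17, 18, 16]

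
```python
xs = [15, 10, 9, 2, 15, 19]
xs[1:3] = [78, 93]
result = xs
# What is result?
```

xs starts as [15, 10, 9, 2, 15, 19] (length 6). The slice xs[1:3] covers indices [1, 2] with values [10, 9]. Replacing that slice with [78, 93] (same length) produces [15, 78, 93, 2, 15, 19].

[15, 78, 93, 2, 15, 19]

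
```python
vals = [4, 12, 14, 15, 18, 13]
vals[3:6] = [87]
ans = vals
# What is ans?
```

vals starts as [4, 12, 14, 15, 18, 13] (length 6). The slice vals[3:6] covers indices [3, 4, 5] with values [15, 18, 13]. Replacing that slice with [87] (different length) produces [4, 12, 14, 87].

[4, 12, 14, 87]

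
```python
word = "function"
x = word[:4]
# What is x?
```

word has length 8. The slice word[:4] selects indices [0, 1, 2, 3] (0->'f', 1->'u', 2->'n', 3->'c'), giving 'func'.

'func'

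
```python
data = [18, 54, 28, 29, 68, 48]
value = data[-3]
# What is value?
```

data has length 6. Negative index -3 maps to positive index 6 + (-3) = 3. data[3] = 29.

29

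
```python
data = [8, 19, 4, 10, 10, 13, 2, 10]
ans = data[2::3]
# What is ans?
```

data has length 8. The slice data[2::3] selects indices [2, 5] (2->4, 5->13), giving [4, 13].

[4, 13]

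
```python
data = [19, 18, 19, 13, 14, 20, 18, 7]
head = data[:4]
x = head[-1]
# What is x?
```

data has length 8. The slice data[:4] selects indices [0, 1, 2, 3] (0->19, 1->18, 2->19, 3->13), giving [19, 18, 19, 13]. So head = [19, 18, 19, 13]. Then head[-1] = 13.

13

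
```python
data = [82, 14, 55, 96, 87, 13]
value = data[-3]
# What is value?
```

data has length 6. Negative index -3 maps to positive index 6 + (-3) = 3. data[3] = 96.

96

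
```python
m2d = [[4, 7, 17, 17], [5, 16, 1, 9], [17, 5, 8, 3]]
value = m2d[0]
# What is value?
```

m2d has 3 rows. Row 0 is [4, 7, 17, 17].

[4, 7, 17, 17]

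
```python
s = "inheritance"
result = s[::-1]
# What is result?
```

s has length 11. The slice s[::-1] selects indices [10, 9, 8, 7, 6, 5, 4, 3, 2, 1, 0] (10->'e', 9->'c', 8->'n', 7->'a', 6->'t', 5->'i', 4->'r', 3->'e', 2->'h', 1->'n', 0->'i'), giving 'ecnatirehni'.

'ecnatirehni'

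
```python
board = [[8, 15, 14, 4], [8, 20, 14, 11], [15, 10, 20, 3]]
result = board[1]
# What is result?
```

board has 3 rows. Row 1 is [8, 20, 14, 11].

[8, 20, 14, 11]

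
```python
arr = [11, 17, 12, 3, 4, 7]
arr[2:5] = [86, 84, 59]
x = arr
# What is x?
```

arr starts as [11, 17, 12, 3, 4, 7] (length 6). The slice arr[2:5] covers indices [2, 3, 4] with values [12, 3, 4]. Replacing that slice with [86, 84, 59] (same length) produces [11, 17, 86, 84, 59, 7].

[11, 17, 86, 84, 59, 7]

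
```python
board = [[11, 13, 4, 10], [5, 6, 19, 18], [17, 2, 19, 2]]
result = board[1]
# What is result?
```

board has 3 rows. Row 1 is [5, 6, 19, 18].

[5, 6, 19, 18]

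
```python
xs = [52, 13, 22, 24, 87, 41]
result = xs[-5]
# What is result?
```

xs has length 6. Negative index -5 maps to positive index 6 + (-5) = 1. xs[1] = 13.

13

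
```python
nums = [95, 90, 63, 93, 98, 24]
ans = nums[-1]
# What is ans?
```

nums has length 6. Negative index -1 maps to positive index 6 + (-1) = 5. nums[5] = 24.

24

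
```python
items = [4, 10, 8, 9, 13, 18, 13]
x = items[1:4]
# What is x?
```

items has length 7. The slice items[1:4] selects indices [1, 2, 3] (1->10, 2->8, 3->9), giving [10, 8, 9].

[10, 8, 9]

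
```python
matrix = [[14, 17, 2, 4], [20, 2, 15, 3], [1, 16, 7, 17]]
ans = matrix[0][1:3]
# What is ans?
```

matrix[0] = [14, 17, 2, 4]. matrix[0] has length 4. The slice matrix[0][1:3] selects indices [1, 2] (1->17, 2->2), giving [17, 2].

[17, 2]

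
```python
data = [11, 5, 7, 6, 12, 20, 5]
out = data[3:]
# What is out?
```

data has length 7. The slice data[3:] selects indices [3, 4, 5, 6] (3->6, 4->12, 5->20, 6->5), giving [6, 12, 20, 5].

[6, 12, 20, 5]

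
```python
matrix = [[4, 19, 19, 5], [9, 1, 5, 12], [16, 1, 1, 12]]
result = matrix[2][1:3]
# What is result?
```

matrix[2] = [16, 1, 1, 12]. matrix[2] has length 4. The slice matrix[2][1:3] selects indices [1, 2] (1->1, 2->1), giving [1, 1].

[1, 1]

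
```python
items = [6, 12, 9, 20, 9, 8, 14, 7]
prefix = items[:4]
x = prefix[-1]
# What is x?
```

items has length 8. The slice items[:4] selects indices [0, 1, 2, 3] (0->6, 1->12, 2->9, 3->20), giving [6, 12, 9, 20]. So prefix = [6, 12, 9, 20]. Then prefix[-1] = 20.

20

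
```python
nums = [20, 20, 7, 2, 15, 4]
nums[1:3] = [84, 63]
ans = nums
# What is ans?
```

nums starts as [20, 20, 7, 2, 15, 4] (length 6). The slice nums[1:3] covers indices [1, 2] with values [20, 7]. Replacing that slice with [84, 63] (same length) produces [20, 84, 63, 2, 15, 4].

[20, 84, 63, 2, 15, 4]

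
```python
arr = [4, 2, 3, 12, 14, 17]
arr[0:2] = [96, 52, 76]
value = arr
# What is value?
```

arr starts as [4, 2, 3, 12, 14, 17] (length 6). The slice arr[0:2] covers indices [0, 1] with values [4, 2]. Replacing that slice with [96, 52, 76] (different length) produces [96, 52, 76, 3, 12, 14, 17].

[96, 52, 76, 3, 12, 14, 17]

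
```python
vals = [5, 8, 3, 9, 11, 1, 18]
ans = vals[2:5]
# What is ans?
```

vals has length 7. The slice vals[2:5] selects indices [2, 3, 4] (2->3, 3->9, 4->11), giving [3, 9, 11].

[3, 9, 11]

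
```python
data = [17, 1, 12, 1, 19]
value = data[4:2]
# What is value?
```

data has length 5. The slice data[4:2] resolves to an empty index range, so the result is [].

[]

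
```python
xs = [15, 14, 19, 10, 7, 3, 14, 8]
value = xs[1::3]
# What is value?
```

xs has length 8. The slice xs[1::3] selects indices [1, 4, 7] (1->14, 4->7, 7->8), giving [14, 7, 8].

[14, 7, 8]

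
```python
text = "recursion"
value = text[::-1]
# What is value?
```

text has length 9. The slice text[::-1] selects indices [8, 7, 6, 5, 4, 3, 2, 1, 0] (8->'n', 7->'o', 6->'i', 5->'s', 4->'r', 3->'u', 2->'c', 1->'e', 0->'r'), giving 'noisrucer'.

'noisrucer'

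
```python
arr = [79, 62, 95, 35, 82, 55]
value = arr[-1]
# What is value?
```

arr has length 6. Negative index -1 maps to positive index 6 + (-1) = 5. arr[5] = 55.

55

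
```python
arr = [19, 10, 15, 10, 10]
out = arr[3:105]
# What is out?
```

arr has length 5. The slice arr[3:105] selects indices [3, 4] (3->10, 4->10), giving [10, 10].

[10, 10]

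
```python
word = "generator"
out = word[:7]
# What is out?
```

word has length 9. The slice word[:7] selects indices [0, 1, 2, 3, 4, 5, 6] (0->'g', 1->'e', 2->'n', 3->'e', 4->'r', 5->'a', 6->'t'), giving 'generat'.

'generat'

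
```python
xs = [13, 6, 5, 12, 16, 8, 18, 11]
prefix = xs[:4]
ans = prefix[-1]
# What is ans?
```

xs has length 8. The slice xs[:4] selects indices [0, 1, 2, 3] (0->13, 1->6, 2->5, 3->12), giving [13, 6, 5, 12]. So prefix = [13, 6, 5, 12]. Then prefix[-1] = 12.

12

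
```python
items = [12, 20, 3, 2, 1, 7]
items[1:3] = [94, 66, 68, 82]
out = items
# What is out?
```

items starts as [12, 20, 3, 2, 1, 7] (length 6). The slice items[1:3] covers indices [1, 2] with values [20, 3]. Replacing that slice with [94, 66, 68, 82] (different length) produces [12, 94, 66, 68, 82, 2, 1, 7].

[12, 94, 66, 68, 82, 2, 1, 7]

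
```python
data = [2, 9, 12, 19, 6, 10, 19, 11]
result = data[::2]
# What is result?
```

data has length 8. The slice data[::2] selects indices [0, 2, 4, 6] (0->2, 2->12, 4->6, 6->19), giving [2, 12, 6, 19].

[2, 12, 6, 19]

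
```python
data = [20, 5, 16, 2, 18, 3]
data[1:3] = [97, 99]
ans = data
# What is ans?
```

data starts as [20, 5, 16, 2, 18, 3] (length 6). The slice data[1:3] covers indices [1, 2] with values [5, 16]. Replacing that slice with [97, 99] (same length) produces [20, 97, 99, 2, 18, 3].

[20, 97, 99, 2, 18, 3]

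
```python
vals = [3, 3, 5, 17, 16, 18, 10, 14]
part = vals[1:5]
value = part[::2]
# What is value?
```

vals has length 8. The slice vals[1:5] selects indices [1, 2, 3, 4] (1->3, 2->5, 3->17, 4->16), giving [3, 5, 17, 16]. So part = [3, 5, 17, 16]. part has length 4. The slice part[::2] selects indices [0, 2] (0->3, 2->17), giving [3, 17].

[3, 17]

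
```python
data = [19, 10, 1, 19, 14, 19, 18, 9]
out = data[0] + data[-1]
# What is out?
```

data has length 8. data[0] = 19.
data has length 8. Negative index -1 maps to positive index 8 + (-1) = 7. data[7] = 9.
Sum: 19 + 9 = 28.

28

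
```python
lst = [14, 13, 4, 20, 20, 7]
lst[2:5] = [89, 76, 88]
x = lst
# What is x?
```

lst starts as [14, 13, 4, 20, 20, 7] (length 6). The slice lst[2:5] covers indices [2, 3, 4] with values [4, 20, 20]. Replacing that slice with [89, 76, 88] (same length) produces [14, 13, 89, 76, 88, 7].

[14, 13, 89, 76, 88, 7]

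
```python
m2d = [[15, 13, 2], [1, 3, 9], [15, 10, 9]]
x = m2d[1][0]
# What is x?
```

m2d[1] = [1, 3, 9]. Taking column 0 of that row yields 1.

1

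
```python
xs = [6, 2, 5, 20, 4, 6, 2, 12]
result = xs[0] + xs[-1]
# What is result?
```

xs has length 8. xs[0] = 6.
xs has length 8. Negative index -1 maps to positive index 8 + (-1) = 7. xs[7] = 12.
Sum: 6 + 12 = 18.

18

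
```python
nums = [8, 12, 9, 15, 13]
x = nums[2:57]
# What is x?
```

nums has length 5. The slice nums[2:57] selects indices [2, 3, 4] (2->9, 3->15, 4->13), giving [9, 15, 13].

[9, 15, 13]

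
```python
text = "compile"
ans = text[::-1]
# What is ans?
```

text has length 7. The slice text[::-1] selects indices [6, 5, 4, 3, 2, 1, 0] (6->'e', 5->'l', 4->'i', 3->'p', 2->'m', 1->'o', 0->'c'), giving 'elipmoc'.

'elipmoc'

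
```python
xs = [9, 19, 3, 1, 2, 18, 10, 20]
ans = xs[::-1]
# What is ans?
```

xs has length 8. The slice xs[::-1] selects indices [7, 6, 5, 4, 3, 2, 1, 0] (7->20, 6->10, 5->18, 4->2, 3->1, 2->3, 1->19, 0->9), giving [20, 10, 18, 2, 1, 3, 19, 9].

[20, 10, 18, 2, 1, 3, 19, 9]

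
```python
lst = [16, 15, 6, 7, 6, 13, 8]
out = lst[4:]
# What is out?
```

lst has length 7. The slice lst[4:] selects indices [4, 5, 6] (4->6, 5->13, 6->8), giving [6, 13, 8].

[6, 13, 8]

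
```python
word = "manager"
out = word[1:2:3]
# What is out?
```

word has length 7. The slice word[1:2:3] selects indices [1] (1->'a'), giving 'a'.

'a'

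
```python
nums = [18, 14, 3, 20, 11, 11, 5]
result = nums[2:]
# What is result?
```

nums has length 7. The slice nums[2:] selects indices [2, 3, 4, 5, 6] (2->3, 3->20, 4->11, 5->11, 6->5), giving [3, 20, 11, 11, 5].

[3, 20, 11, 11, 5]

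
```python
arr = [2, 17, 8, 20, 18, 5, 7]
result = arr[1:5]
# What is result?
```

arr has length 7. The slice arr[1:5] selects indices [1, 2, 3, 4] (1->17, 2->8, 3->20, 4->18), giving [17, 8, 20, 18].

[17, 8, 20, 18]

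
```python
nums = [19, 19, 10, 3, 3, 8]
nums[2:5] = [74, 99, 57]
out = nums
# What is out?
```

nums starts as [19, 19, 10, 3, 3, 8] (length 6). The slice nums[2:5] covers indices [2, 3, 4] with values [10, 3, 3]. Replacing that slice with [74, 99, 57] (same length) produces [19, 19, 74, 99, 57, 8].

[19, 19, 74, 99, 57, 8]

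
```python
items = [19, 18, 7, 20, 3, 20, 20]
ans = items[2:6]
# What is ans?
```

items has length 7. The slice items[2:6] selects indices [2, 3, 4, 5] (2->7, 3->20, 4->3, 5->20), giving [7, 20, 3, 20].

[7, 20, 3, 20]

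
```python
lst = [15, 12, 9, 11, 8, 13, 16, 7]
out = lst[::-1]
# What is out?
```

lst has length 8. The slice lst[::-1] selects indices [7, 6, 5, 4, 3, 2, 1, 0] (7->7, 6->16, 5->13, 4->8, 3->11, 2->9, 1->12, 0->15), giving [7, 16, 13, 8, 11, 9, 12, 15].

[7, 16, 13, 8, 11, 9, 12, 15]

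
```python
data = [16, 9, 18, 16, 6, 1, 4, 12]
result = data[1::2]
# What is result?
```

data has length 8. The slice data[1::2] selects indices [1, 3, 5, 7] (1->9, 3->16, 5->1, 7->12), giving [9, 16, 1, 12].

[9, 16, 1, 12]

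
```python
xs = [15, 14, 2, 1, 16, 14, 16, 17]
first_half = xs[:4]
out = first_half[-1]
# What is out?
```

xs has length 8. The slice xs[:4] selects indices [0, 1, 2, 3] (0->15, 1->14, 2->2, 3->1), giving [15, 14, 2, 1]. So first_half = [15, 14, 2, 1]. Then first_half[-1] = 1.

1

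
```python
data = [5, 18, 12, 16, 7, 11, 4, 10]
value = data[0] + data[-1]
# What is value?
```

data has length 8. data[0] = 5.
data has length 8. Negative index -1 maps to positive index 8 + (-1) = 7. data[7] = 10.
Sum: 5 + 10 = 15.

15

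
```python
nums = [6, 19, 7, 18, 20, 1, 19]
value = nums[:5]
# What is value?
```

nums has length 7. The slice nums[:5] selects indices [0, 1, 2, 3, 4] (0->6, 1->19, 2->7, 3->18, 4->20), giving [6, 19, 7, 18, 20].

[6, 19, 7, 18, 20]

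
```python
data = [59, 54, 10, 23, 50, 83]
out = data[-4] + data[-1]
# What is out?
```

data has length 6. Negative index -4 maps to positive index 6 + (-4) = 2. data[2] = 10.
data has length 6. Negative index -1 maps to positive index 6 + (-1) = 5. data[5] = 83.
Sum: 10 + 83 = 93.

93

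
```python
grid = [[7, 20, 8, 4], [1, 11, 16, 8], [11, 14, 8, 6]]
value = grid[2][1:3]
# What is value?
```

grid[2] = [11, 14, 8, 6]. grid[2] has length 4. The slice grid[2][1:3] selects indices [1, 2] (1->14, 2->8), giving [14, 8].

[14, 8]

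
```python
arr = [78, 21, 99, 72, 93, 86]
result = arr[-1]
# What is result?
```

arr has length 6. Negative index -1 maps to positive index 6 + (-1) = 5. arr[5] = 86.

86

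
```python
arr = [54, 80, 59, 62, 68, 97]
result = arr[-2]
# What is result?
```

arr has length 6. Negative index -2 maps to positive index 6 + (-2) = 4. arr[4] = 68.

68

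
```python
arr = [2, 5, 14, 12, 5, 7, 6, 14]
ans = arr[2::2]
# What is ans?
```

arr has length 8. The slice arr[2::2] selects indices [2, 4, 6] (2->14, 4->5, 6->6), giving [14, 5, 6].

[14, 5, 6]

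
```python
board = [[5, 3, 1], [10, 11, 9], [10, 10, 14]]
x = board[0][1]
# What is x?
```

board[0] = [5, 3, 1]. Taking column 1 of that row yields 3.

3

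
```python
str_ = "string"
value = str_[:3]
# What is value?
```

str_ has length 6. The slice str_[:3] selects indices [0, 1, 2] (0->'s', 1->'t', 2->'r'), giving 'str'.

'str'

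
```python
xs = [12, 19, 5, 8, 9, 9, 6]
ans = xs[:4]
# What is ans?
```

xs has length 7. The slice xs[:4] selects indices [0, 1, 2, 3] (0->12, 1->19, 2->5, 3->8), giving [12, 19, 5, 8].

[12, 19, 5, 8]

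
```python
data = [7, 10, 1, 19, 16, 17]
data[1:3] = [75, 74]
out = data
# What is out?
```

data starts as [7, 10, 1, 19, 16, 17] (length 6). The slice data[1:3] covers indices [1, 2] with values [10, 1]. Replacing that slice with [75, 74] (same length) produces [7, 75, 74, 19, 16, 17].

[7, 75, 74, 19, 16, 17]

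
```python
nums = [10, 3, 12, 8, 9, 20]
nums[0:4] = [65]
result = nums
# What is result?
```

nums starts as [10, 3, 12, 8, 9, 20] (length 6). The slice nums[0:4] covers indices [0, 1, 2, 3] with values [10, 3, 12, 8]. Replacing that slice with [65] (different length) produces [65, 9, 20].

[65, 9, 20]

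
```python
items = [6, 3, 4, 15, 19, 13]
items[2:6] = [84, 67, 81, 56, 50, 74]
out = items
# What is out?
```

items starts as [6, 3, 4, 15, 19, 13] (length 6). The slice items[2:6] covers indices [2, 3, 4, 5] with values [4, 15, 19, 13]. Replacing that slice with [84, 67, 81, 56, 50, 74] (different length) produces [6, 3, 84, 67, 81, 56, 50, 74].

[6, 3, 84, 67, 81, 56, 50, 74]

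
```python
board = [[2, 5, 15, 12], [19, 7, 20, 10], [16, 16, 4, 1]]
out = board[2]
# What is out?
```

board has 3 rows. Row 2 is [16, 16, 4, 1].

[16, 16, 4, 1]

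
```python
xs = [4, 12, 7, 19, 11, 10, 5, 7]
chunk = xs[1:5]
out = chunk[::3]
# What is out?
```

xs has length 8. The slice xs[1:5] selects indices [1, 2, 3, 4] (1->12, 2->7, 3->19, 4->11), giving [12, 7, 19, 11]. So chunk = [12, 7, 19, 11]. chunk has length 4. The slice chunk[::3] selects indices [0, 3] (0->12, 3->11), giving [12, 11].

[12, 11]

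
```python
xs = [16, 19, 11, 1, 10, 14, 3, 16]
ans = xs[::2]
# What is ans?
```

xs has length 8. The slice xs[::2] selects indices [0, 2, 4, 6] (0->16, 2->11, 4->10, 6->3), giving [16, 11, 10, 3].

[16, 11, 10, 3]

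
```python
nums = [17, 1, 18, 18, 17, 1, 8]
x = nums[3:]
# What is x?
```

nums has length 7. The slice nums[3:] selects indices [3, 4, 5, 6] (3->18, 4->17, 5->1, 6->8), giving [18, 17, 1, 8].

[18, 17, 1, 8]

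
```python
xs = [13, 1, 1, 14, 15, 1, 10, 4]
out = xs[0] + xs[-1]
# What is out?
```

xs has length 8. xs[0] = 13.
xs has length 8. Negative index -1 maps to positive index 8 + (-1) = 7. xs[7] = 4.
Sum: 13 + 4 = 17.

17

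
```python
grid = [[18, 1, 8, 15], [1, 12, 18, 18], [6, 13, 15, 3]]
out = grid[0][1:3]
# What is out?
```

grid[0] = [18, 1, 8, 15]. grid[0] has length 4. The slice grid[0][1:3] selects indices [1, 2] (1->1, 2->8), giving [1, 8].

[1, 8]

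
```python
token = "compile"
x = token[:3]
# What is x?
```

token has length 7. The slice token[:3] selects indices [0, 1, 2] (0->'c', 1->'o', 2->'m'), giving 'com'.

'com'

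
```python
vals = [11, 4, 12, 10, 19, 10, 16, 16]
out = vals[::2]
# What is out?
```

vals has length 8. The slice vals[::2] selects indices [0, 2, 4, 6] (0->11, 2->12, 4->19, 6->16), giving [11, 12, 19, 16].

[11, 12, 19, 16]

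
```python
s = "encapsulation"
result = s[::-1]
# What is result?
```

s has length 13. The slice s[::-1] selects indices [12, 11, 10, 9, 8, 7, 6, 5, 4, 3, 2, 1, 0] (12->'n', 11->'o', 10->'i', 9->'t', 8->'a', 7->'l', 6->'u', 5->'s', 4->'p', 3->'a', 2->'c', 1->'n', 0->'e'), giving 'noitaluspacne'.

'noitaluspacne'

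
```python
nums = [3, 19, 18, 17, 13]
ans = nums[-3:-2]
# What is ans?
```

nums has length 5. The slice nums[-3:-2] selects indices [2] (2->18), giving [18].

[18]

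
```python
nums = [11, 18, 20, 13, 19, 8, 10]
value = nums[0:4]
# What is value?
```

nums has length 7. The slice nums[0:4] selects indices [0, 1, 2, 3] (0->11, 1->18, 2->20, 3->13), giving [11, 18, 20, 13].

[11, 18, 20, 13]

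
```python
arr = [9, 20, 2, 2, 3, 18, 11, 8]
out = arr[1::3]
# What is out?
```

arr has length 8. The slice arr[1::3] selects indices [1, 4, 7] (1->20, 4->3, 7->8), giving [20, 3, 8].

[20, 3, 8]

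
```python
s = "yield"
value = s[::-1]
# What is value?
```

s has length 5. The slice s[::-1] selects indices [4, 3, 2, 1, 0] (4->'d', 3->'l', 2->'e', 1->'i', 0->'y'), giving 'dleiy'.

'dleiy'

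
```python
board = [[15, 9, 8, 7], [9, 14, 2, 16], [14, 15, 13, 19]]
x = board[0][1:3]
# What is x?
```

board[0] = [15, 9, 8, 7]. board[0] has length 4. The slice board[0][1:3] selects indices [1, 2] (1->9, 2->8), giving [9, 8].

[9, 8]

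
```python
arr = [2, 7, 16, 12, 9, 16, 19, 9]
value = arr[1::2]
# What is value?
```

arr has length 8. The slice arr[1::2] selects indices [1, 3, 5, 7] (1->7, 3->12, 5->16, 7->9), giving [7, 12, 16, 9].

[7, 12, 16, 9]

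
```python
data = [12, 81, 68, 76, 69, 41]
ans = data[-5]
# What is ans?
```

data has length 6. Negative index -5 maps to positive index 6 + (-5) = 1. data[1] = 81.

81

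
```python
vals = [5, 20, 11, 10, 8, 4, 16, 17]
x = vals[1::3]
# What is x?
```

vals has length 8. The slice vals[1::3] selects indices [1, 4, 7] (1->20, 4->8, 7->17), giving [20, 8, 17].

[20, 8, 17]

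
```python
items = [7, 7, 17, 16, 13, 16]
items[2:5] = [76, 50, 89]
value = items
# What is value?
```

items starts as [7, 7, 17, 16, 13, 16] (length 6). The slice items[2:5] covers indices [2, 3, 4] with values [17, 16, 13]. Replacing that slice with [76, 50, 89] (same length) produces [7, 7, 76, 50, 89, 16].

[7, 7, 76, 50, 89, 16]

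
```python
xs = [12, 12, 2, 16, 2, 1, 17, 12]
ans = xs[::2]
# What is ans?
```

xs has length 8. The slice xs[::2] selects indices [0, 2, 4, 6] (0->12, 2->2, 4->2, 6->17), giving [12, 2, 2, 17].

[12, 2, 2, 17]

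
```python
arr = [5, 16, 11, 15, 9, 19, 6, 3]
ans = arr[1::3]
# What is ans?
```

arr has length 8. The slice arr[1::3] selects indices [1, 4, 7] (1->16, 4->9, 7->3), giving [16, 9, 3].

[16, 9, 3]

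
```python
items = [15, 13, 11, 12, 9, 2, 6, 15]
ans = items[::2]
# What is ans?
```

items has length 8. The slice items[::2] selects indices [0, 2, 4, 6] (0->15, 2->11, 4->9, 6->6), giving [15, 11, 9, 6].

[15, 11, 9, 6]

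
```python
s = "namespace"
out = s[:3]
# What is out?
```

s has length 9. The slice s[:3] selects indices [0, 1, 2] (0->'n', 1->'a', 2->'m'), giving 'nam'.

'nam'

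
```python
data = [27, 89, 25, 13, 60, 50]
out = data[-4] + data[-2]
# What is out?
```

data has length 6. Negative index -4 maps to positive index 6 + (-4) = 2. data[2] = 25.
data has length 6. Negative index -2 maps to positive index 6 + (-2) = 4. data[4] = 60.
Sum: 25 + 60 = 85.

85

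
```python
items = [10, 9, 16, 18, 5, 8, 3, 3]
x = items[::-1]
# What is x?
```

items has length 8. The slice items[::-1] selects indices [7, 6, 5, 4, 3, 2, 1, 0] (7->3, 6->3, 5->8, 4->5, 3->18, 2->16, 1->9, 0->10), giving [3, 3, 8, 5, 18, 16, 9, 10].

[3, 3, 8, 5, 18, 16, 9, 10]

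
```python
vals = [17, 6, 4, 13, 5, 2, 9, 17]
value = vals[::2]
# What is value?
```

vals has length 8. The slice vals[::2] selects indices [0, 2, 4, 6] (0->17, 2->4, 4->5, 6->9), giving [17, 4, 5, 9].

[17, 4, 5, 9]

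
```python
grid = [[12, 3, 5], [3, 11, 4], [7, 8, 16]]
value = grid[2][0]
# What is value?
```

grid[2] = [7, 8, 16]. Taking column 0 of that row yields 7.

7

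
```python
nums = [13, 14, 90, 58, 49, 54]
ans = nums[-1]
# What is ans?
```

nums has length 6. Negative index -1 maps to positive index 6 + (-1) = 5. nums[5] = 54.

54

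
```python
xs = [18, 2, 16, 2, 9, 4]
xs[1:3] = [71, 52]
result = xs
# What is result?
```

xs starts as [18, 2, 16, 2, 9, 4] (length 6). The slice xs[1:3] covers indices [1, 2] with values [2, 16]. Replacing that slice with [71, 52] (same length) produces [18, 71, 52, 2, 9, 4].

[18, 71, 52, 2, 9, 4]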